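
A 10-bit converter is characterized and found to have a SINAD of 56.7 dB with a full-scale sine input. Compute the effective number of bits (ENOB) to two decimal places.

ENOB = (SINAD − 1.76) / 6.02 = (56.7 − 1.76)/6.02 = 9.126.

9.13 bits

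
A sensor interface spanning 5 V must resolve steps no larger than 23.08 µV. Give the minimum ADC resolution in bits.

18 bits

Number of steps required ≥ 5 V / 23.08 µV = 216637.78.
Need 2^N ≥ 216637.78; 2^17 = 131072, 2^18 = 262144.
Minimum N = 18.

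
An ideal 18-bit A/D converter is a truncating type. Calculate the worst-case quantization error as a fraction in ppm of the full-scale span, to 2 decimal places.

3.81 ppm

Truncating → worst-case error = 1 LSB = V_FS/2^18, so 1e+06/262144 = 3.8147 ppm of full scale.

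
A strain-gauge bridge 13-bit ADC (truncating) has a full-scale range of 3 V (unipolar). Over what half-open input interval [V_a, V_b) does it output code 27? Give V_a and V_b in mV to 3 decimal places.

LSB = 3/2^13 = 366.21 µV.
V_a = V_low + 27·LSB = 0.0098877 V; V_b = V_low + 28·LSB = 0.0102539 V.

[9.888 mV, 10.254 mV)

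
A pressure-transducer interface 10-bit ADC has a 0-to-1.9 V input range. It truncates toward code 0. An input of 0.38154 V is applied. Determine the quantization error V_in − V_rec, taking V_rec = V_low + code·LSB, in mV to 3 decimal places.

1.169 mV

LSB = 1.9/2^10 = 1.855 mV.
(V_in − V_low)/LSB = (0.38154 − 0)/0.00185547 = 205.6300 → code 205 (floor).
V_rec = 0 + 205·0.00185547 = 0.38037109 V.
Difference: 0.00116891 V → 1.169 mV.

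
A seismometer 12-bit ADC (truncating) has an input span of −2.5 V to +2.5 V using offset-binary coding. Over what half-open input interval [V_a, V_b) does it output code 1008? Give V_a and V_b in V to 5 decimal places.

LSB = 5/2^12 = 1.221 mV.
V_a = V_low + 1008·LSB = -1.26953 V; V_b = V_low + 1009·LSB = -1.26831 V.

[-1.26953 V, -1.26831 V)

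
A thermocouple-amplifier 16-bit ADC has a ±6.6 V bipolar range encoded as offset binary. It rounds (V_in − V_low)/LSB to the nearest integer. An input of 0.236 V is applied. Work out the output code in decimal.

Full-scale span = 13.2 V; LSB = 13.2/2^16 = 201.42 µV.
(0.236 − (−6.6)) / 0.000201416 = 33939.704 LSBs.
Round → code 33940.

code 33940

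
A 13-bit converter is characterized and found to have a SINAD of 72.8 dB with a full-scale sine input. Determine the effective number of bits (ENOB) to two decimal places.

11.80 bits

ENOB = (SINAD − 1.76) / 6.02 = (72.8 − 1.76)/6.02 = 11.801.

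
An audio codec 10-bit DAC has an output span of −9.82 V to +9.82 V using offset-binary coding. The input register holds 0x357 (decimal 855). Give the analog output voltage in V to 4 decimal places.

LSB = 19.64 V / 2^10 = 19.180 mV.
Code 0x357 = 855 decimal.
V_out = (−9.82) + 855 × 0.0191797 V = 6.57863 V.

6.5786 V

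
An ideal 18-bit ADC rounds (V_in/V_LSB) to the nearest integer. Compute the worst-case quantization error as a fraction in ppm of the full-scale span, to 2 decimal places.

Rounding → worst-case error = ½ LSB = V_FS/2^19, so 1e+06/524288 = 1.90735 ppm of full scale.

1.91 ppm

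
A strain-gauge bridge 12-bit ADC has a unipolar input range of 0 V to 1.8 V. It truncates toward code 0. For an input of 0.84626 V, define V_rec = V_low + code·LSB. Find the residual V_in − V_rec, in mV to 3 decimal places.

Step size: 1.8 V ÷ 2^12 = 439.45 µV.
(V_in − V_low)/LSB = (0.84626 − 0)/0.000439453 = 1925.7116 → code 1925 (floor).
Reconstructed: 0.84594727 V.
V_in − V_rec = 0.000312734 V = 0.313 mV.

0.313 mV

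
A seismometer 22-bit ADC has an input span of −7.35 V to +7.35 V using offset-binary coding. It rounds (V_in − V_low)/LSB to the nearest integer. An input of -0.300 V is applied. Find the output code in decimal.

With 4194304 levels over 14.7 V, one step is 3.50 µV.
(V_in − V_low)/LSB = (-0.300 − (−7.35)) / 3.50475e-06 = 2011553.959.
So the output code is 2011554.

code 2011554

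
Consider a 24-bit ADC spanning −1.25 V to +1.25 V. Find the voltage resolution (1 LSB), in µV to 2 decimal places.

0.15 µV

Full-scale span = 2.5 V.
LSB = 2.5 / 2^24 = 2.5 / 16777216 = 1.49012e-07 V = 0.15 µV.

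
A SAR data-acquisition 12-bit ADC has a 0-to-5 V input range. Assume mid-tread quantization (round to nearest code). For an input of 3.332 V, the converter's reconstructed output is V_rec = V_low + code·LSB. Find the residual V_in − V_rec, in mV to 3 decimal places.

LSB = 5/2^12 = 1.221 mV.
(V_in − V_low)/LSB = (3.332 − 0)/0.0012207 = 2729.5744 → code 2730 (round).
Code 2730 maps back to 0 + 2730×0.0012207 V = 3.3325195 V.
V_in − V_rec = -0.000519531 V = -0.520 mV.

-0.520 mV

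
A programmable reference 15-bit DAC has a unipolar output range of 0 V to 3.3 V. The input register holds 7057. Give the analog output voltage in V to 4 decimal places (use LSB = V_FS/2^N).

0.7107 V

LSB = 3.3 V / 2^15 = 100.71 µV.
V_out = 0 + 7057 × 0.000100708 V = 0.710696 V.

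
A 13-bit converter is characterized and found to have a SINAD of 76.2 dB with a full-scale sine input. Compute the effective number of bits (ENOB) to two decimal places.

12.37 bits

ENOB = (SINAD − 1.76) / 6.02 = (76.2 − 1.76)/6.02 = 12.365.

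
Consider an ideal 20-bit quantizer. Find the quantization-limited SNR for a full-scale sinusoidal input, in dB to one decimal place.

122.2 dB

SNR ≈ 6.02·N + 1.76 dB = 6.02·20 + 1.76 = 122.16 dB.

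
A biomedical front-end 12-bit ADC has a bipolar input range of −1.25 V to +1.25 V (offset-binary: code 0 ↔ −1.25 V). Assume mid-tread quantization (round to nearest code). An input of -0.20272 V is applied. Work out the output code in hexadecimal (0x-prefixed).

LSB = 2.5 V / 4096 = 0.610 mV.
(V_in − V_low)/LSB = (-0.20272 − (−1.25)) / 0.000610352 = 1715.864.
Round → code 1716.
In hexadecimal (0x-prefixed): 0x6B4.

code 0x6B4 (decimal 1716)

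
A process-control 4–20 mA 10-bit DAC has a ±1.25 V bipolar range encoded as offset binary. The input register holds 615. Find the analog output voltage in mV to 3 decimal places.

251.465 mV

LSB = 2.5 V / 2^10 = 2.441 mV.
V_out = (−1.25) + 615 × 0.00244141 V = 0.251465 V.
= 251.465 mV.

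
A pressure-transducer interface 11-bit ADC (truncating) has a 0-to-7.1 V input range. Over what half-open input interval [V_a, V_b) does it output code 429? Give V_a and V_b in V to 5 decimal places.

LSB = 7.1/2^11 = 3.467 mV.
V_a = V_low + 429·LSB = 1.48726 V; V_b = V_low + 430·LSB = 1.49072 V.

[1.48726 V, 1.49072 V)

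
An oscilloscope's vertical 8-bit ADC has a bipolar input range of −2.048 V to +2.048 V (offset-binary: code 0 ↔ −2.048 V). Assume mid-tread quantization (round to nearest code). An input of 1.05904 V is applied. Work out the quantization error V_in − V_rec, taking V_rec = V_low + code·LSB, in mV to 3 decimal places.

3.040 mV

Step size: 4.096 V ÷ 2^8 = 16.000 mV.
(V_in − V_low)/LSB = (1.05904 − (−2.048))/0.016 = 194.1900 → code 194 (round).
Reconstructed: 1.056 V.
Difference: 0.00304 V → 3.040 mV.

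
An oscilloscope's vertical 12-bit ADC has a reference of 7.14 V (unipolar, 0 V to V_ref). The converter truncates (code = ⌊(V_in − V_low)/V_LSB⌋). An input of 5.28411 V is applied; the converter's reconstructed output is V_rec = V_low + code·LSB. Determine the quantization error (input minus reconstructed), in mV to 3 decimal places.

Step size: 7.14 V ÷ 2^12 = 1.743 mV.
(5.28411 − 0)/0.00174316 = 3031.3326; ⌊·⌋ gives code 3031.
V_rec = 0 + 3031·0.00174316 = 5.2835303 V.
V_in − V_rec = 0.000579727 V = 0.580 mV.

0.580 mV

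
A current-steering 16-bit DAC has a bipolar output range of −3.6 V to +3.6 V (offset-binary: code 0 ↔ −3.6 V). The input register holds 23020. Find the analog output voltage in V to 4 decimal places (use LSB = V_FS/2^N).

-1.0709 V

LSB = 7.2 V / 2^16 = 109.86 µV.
V_out = (−3.6) + 23020 × 0.000109863 V = -1.07095 V.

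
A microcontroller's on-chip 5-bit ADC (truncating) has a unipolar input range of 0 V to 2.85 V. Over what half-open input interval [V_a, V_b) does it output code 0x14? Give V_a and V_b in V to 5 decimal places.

LSB = 2.85/2^5 = 89.062 mV.
Code 0x14 = 20 decimal.
V_a = V_low + 20·LSB = 1.78125 V; V_b = V_low + 21·LSB = 1.87031 V.

[1.78125 V, 1.87031 V)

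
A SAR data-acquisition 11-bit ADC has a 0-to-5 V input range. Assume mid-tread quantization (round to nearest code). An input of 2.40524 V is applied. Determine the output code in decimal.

code 985

Full-scale span = 5 V; LSB = 5/2^11 = 2.441 mV.
(2.40524 − 0) / 0.00244141 = 985.186 LSBs.
Round → code 985.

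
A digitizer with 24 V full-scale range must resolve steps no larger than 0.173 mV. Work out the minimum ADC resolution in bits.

18 bits

Number of steps required ≥ 24 V / 0.173 mV = 138728.32.
Need 2^N ≥ 138728.32; 2^17 = 131072, 2^18 = 262144.
Minimum N = 18.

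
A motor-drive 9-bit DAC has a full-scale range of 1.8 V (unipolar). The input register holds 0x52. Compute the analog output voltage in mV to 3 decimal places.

288.281 mV

LSB = 1.8 V / 2^9 = 3.516 mV.
Code 0x52 = 82 decimal.
V_out = 0 + 82 × 0.00351563 V = 0.288281 V.
= 288.281 mV.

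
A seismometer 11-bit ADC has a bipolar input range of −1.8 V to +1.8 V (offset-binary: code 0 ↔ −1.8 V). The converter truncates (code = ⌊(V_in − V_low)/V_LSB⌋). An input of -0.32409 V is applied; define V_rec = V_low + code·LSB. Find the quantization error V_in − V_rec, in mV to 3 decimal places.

Step size: 3.6 V ÷ 2^11 = 1.758 mV.
(-0.32409 − (−1.8))/0.00175781 = 839.6288; ⌊·⌋ gives code 839.
Reconstructed: -0.32519531 V.
Error = -0.32409 − (−0.32519531) = 0.00110531 V = 1.105 mV.

1.105 mV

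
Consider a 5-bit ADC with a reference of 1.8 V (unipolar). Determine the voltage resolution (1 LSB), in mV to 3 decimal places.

Full-scale span = 1.8 V.
LSB = 1.8 / 2^5 = 1.8 / 32 = 0.05625 V = 56.250 mV.

56.250 mV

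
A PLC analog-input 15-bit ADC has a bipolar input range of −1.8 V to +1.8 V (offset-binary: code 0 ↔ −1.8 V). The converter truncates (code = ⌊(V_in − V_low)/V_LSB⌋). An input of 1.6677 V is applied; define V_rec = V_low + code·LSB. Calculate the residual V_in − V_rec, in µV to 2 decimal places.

One LSB is 3.6 V / 32768 = 109.86 µV.
Scaled input = 31563.7760 LSBs, so code = 31563.
Code 31563 maps back to (−1.8) + 31563×0.000109863 V = 1.6676147 V.
Error = 1.6677 − 1.6676147 = 8.52539e-05 V = 85.25 µV.

85.25 µV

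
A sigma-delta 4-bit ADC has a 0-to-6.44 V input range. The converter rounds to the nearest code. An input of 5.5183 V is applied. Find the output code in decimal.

code 14

Full-scale span = 6.44 V; LSB = 6.44/2^4 = 402.500 mV.
(V_in − V_low)/LSB = (5.5183 − 0) / 0.4025 = 13.710.
So the output code is 14.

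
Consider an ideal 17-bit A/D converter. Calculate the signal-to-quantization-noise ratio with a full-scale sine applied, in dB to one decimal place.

104.1 dB

SNR ≈ 6.02·N + 1.76 dB = 6.02·17 + 1.76 = 104.10 dB.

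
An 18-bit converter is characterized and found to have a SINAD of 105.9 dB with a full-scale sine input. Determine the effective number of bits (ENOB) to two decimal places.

17.30 bits

ENOB = (SINAD − 1.76) / 6.02 = (105.9 − 1.76)/6.02 = 17.299.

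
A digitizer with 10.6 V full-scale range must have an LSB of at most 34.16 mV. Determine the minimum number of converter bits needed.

9 bits

Number of steps required ≥ 10.6 V / 34.16 mV = 310.30.
Need 2^N ≥ 310.30; 2^8 = 256, 2^9 = 512.
Minimum N = 9.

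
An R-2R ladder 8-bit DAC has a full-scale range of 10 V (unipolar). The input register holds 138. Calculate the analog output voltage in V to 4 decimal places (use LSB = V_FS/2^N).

LSB = 10 V / 2^8 = 39.062 mV.
V_out = 0 + 138 × 0.0390625 V = 5.39062 V.

5.3906 V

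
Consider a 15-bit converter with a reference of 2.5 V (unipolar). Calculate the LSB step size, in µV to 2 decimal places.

76.29 µV

Full-scale span = 2.5 V.
LSB = 2.5 / 2^15 = 2.5 / 32768 = 7.62939e-05 V = 76.29 µV.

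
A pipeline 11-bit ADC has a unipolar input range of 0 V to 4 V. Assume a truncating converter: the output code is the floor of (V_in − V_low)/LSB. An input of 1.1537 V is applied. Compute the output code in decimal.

code 590

LSB = 4 V / 2048 = 1.953 mV.
(V_in − V_low)/LSB = (1.1537 − 0) / 0.00195312 = 590.694.
So the output code is 590.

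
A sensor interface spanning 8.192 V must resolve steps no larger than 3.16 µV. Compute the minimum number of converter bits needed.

22 bits

Number of steps required ≥ 8.192 V / 3.16 µV = 2592405.06.
Need 2^N ≥ 2592405.06; 2^21 = 2097152, 2^22 = 4194304.
Minimum N = 22.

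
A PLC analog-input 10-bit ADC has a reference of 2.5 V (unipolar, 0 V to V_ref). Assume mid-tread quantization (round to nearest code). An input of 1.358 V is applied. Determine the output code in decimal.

code 556

Full-scale span = 2.5 V; LSB = 2.5/2^10 = 2.441 mV.
Input sits at 556.237 steps above V_low.
So the output code is 556.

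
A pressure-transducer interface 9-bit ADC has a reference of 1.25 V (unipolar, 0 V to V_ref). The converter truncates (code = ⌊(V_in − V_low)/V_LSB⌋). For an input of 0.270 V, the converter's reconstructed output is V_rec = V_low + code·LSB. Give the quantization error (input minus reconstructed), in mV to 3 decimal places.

1.445 mV

LSB = 1.25/2^9 = 2.441 mV.
Scaled input = 110.5920 LSBs, so code = 110.
Code 110 maps back to 0 + 110×0.00244141 V = 0.26855469 V.
Difference: 0.00144531 V → 1.445 mV.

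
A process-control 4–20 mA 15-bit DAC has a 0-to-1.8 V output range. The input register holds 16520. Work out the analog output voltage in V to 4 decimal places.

0.9075 V

LSB = 1.8 V / 2^15 = 54.93 µV.
V_out = 0 + 16520 × 5.49316e-05 V = 0.907471 V.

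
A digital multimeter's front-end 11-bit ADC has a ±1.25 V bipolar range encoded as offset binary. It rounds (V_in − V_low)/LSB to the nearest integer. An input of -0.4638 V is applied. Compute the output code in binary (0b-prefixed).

code 0b1010000100 (decimal 644)

Full-scale span = 2.5 V; LSB = 2.5/2^11 = 1.221 mV.
(V_in − V_low)/LSB = (-0.4638 − (−1.25)) / 0.0012207 = 644.055.
Round → code 644.
In binary (0b-prefixed): 0b1010000100.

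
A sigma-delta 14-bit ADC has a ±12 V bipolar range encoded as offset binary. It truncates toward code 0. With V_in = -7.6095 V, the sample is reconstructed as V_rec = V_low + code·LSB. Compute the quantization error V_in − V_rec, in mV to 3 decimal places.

0.363 mV

Step size: 24 V ÷ 2^14 = 1.465 mV.
(-7.6095 − (−12))/0.00146484 = 2997.2480; ⌊·⌋ gives code 2997.
V_rec = (−12) + 2997·0.00146484 = -7.6098633 V.
Error = -7.6095 − (−7.6098633) = 0.000363281 V = 0.363 mV.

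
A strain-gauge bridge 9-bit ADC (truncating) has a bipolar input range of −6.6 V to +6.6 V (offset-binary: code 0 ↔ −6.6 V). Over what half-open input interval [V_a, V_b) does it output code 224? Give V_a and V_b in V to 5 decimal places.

[-0.82500 V, -0.79922 V)

LSB = 13.2/2^9 = 25.781 mV.
V_a = V_low + 224·LSB = -0.825 V; V_b = V_low + 225·LSB = -0.799219 V.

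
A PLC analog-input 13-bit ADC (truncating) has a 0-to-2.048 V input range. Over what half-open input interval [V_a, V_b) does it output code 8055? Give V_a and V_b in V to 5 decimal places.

LSB = 2.048/2^13 = 250.00 µV.
V_a = V_low + 8055·LSB = 2.01375 V; V_b = V_low + 8056·LSB = 2.014 V.

[2.01375 V, 2.01400 V)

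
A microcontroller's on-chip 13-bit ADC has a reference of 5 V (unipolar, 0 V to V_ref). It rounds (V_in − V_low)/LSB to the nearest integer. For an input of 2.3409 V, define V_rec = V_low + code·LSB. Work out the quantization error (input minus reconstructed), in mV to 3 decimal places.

0.202 mV

LSB = 5/2^13 = 0.610 mV.
(2.3409 − 0)/0.000610352 = 3835.3306; round gives code 3835.
Code 3835 maps back to 0 + 3835×0.000610352 V = 2.3406982 V.
Error = 2.3409 − 2.3406982 = 0.000201758 V = 0.202 mV.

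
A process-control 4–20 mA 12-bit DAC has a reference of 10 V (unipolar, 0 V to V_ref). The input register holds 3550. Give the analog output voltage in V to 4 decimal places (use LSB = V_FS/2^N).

LSB = 10 V / 2^12 = 2.441 mV.
V_out = 0 + 3550 × 0.00244141 V = 8.66699 V.

8.6670 V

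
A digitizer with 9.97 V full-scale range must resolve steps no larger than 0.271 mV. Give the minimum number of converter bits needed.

Number of steps required ≥ 9.97 V / 0.271 mV = 36789.67.
Need 2^N ≥ 36789.67; 2^15 = 32768, 2^16 = 65536.
Minimum N = 16.

16 bits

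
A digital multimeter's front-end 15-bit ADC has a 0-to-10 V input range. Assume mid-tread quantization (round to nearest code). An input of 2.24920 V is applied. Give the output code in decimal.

code 7370

With 32768 levels over 10 V, one step is 305.18 µV.
(V_in − V_low)/LSB = (2.24920 − 0) / 0.000305176 = 7370.179.
round(7370.179) = 7370.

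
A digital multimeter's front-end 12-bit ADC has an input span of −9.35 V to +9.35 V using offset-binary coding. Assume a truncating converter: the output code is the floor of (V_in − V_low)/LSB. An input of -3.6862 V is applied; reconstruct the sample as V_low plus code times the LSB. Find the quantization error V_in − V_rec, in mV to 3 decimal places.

Step size: 18.7 V ÷ 2^12 = 4.565 mV.
(-3.6862 − (−9.35))/0.00456543 = 1240.5842; ⌊·⌋ gives code 1240.
Reconstructed: -3.6888672 V.
Difference: 0.00266719 V → 2.667 mV.

2.667 mV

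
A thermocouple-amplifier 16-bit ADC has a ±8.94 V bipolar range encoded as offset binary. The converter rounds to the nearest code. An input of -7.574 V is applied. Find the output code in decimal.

code 5007

With 65536 levels over 17.88 V, one step is 272.83 µV.
(-7.574 − (−8.94)) / 0.000272827 = 5006.833 LSBs.
Round → code 5007.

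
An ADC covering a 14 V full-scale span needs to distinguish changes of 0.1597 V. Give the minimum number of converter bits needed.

Number of steps required ≥ 14 V / 0.1597 V = 87.66.
Need 2^N ≥ 87.66; 2^6 = 64, 2^7 = 128.
Minimum N = 7.

7 bits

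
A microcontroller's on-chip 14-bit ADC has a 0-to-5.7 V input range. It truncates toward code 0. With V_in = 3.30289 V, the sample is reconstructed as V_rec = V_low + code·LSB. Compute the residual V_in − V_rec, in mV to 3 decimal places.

0.272 mV

LSB = 5.7/2^14 = 347.90 µV.
(3.30289 − 0)/0.0003479 = 9493.7807; ⌊·⌋ gives code 9493.
Reconstructed: 3.3026184 V.
Difference: 0.000271592 V → 0.272 mV.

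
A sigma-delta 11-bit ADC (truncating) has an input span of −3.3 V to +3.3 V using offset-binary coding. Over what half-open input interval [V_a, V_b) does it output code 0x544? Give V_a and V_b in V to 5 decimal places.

LSB = 6.6/2^11 = 3.223 mV.
Code 0x544 = 1348 decimal.
V_a = V_low + 1348·LSB = 1.04414 V; V_b = V_low + 1349·LSB = 1.04736 V.

[1.04414 V, 1.04736 V)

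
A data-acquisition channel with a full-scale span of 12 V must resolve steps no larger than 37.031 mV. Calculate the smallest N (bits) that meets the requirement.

Number of steps required ≥ 12 V / 37.031 mV = 324.05.
Need 2^N ≥ 324.05; 2^8 = 256, 2^9 = 512.
Minimum N = 9.

9 bits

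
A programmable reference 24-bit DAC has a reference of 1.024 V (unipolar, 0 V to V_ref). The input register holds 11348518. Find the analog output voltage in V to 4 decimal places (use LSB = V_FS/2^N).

0.6927 V

LSB = 1.024 V / 2^24 = 0.06 µV.
V_out = 0 + 11348518 × 6.10352e-08 V = 0.692659 V.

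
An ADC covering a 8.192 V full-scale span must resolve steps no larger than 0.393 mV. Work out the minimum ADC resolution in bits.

15 bits

Number of steps required ≥ 8.192 V / 0.393 mV = 20844.78.
Need 2^N ≥ 20844.78; 2^14 = 16384, 2^15 = 32768.
Minimum N = 15.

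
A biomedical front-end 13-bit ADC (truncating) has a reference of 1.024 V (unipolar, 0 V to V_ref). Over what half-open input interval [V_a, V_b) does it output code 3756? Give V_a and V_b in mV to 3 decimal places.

LSB = 1.024/2^13 = 125.00 µV.
V_a = V_low + 3756·LSB = 0.4695 V; V_b = V_low + 3757·LSB = 0.469625 V.

[469.500 mV, 469.625 mV)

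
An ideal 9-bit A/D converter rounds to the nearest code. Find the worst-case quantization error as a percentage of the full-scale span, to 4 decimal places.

0.0977 %

Rounding → worst-case error = ½ LSB = V_FS/2^10, so 100/1024 = 0.0976562 % of full scale.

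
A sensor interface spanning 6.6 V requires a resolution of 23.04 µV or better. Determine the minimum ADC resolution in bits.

Number of steps required ≥ 6.6 V / 23.04 µV = 286458.33.
Need 2^N ≥ 286458.33; 2^18 = 262144, 2^19 = 524288.
Minimum N = 19.

19 bits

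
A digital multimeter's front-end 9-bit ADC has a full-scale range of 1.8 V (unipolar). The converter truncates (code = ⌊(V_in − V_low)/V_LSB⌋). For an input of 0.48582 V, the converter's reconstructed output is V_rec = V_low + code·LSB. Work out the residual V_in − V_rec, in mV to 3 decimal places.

0.664 mV

One LSB is 1.8 V / 512 = 3.516 mV.
(V_in − V_low)/LSB = (0.48582 − 0)/0.00351563 = 138.1888 → code 138 (floor).
Code 138 maps back to 0 + 138×0.00351563 V = 0.48515625 V.
V_in − V_rec = 0.00066375 V = 0.664 mV.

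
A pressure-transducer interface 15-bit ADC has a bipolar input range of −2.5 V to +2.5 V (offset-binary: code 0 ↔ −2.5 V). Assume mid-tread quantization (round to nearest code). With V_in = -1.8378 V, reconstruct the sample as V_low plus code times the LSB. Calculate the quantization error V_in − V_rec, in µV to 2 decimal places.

One LSB is 5 V / 32768 = 152.59 µV.
(-1.8378 − (−2.5))/0.000152588 = 4339.7939; round gives code 4340.
Reconstructed: -1.8377686 V.
V_in − V_rec = -3.14453e-05 V = -31.45 µV.

-31.45 µV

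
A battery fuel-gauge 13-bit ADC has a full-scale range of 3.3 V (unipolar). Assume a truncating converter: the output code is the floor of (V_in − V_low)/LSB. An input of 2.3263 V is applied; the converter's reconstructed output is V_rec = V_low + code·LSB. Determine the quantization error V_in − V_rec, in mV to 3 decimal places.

Step size: 3.3 V ÷ 2^13 = 402.83 µV.
(2.3263 − 0)/0.000402832 = 5774.8635; ⌊·⌋ gives code 5774.
Reconstructed: 2.3259521 V.
Difference: 0.000347852 V → 0.348 mV.

0.348 mV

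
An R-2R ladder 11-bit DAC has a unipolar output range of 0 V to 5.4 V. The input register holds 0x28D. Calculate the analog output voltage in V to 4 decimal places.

1.7218 V

LSB = 5.4 V / 2^11 = 2.637 mV.
Code 0x28D = 653 decimal.
V_out = 0 + 653 × 0.00263672 V = 1.72178 V.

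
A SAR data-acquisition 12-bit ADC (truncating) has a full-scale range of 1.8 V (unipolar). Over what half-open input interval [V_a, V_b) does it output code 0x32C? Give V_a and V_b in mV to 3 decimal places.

LSB = 1.8/2^12 = 439.45 µV.
Code 0x32C = 812 decimal.
V_a = V_low + 812·LSB = 0.356836 V; V_b = V_low + 813·LSB = 0.357275 V.

[356.836 mV, 357.275 mV)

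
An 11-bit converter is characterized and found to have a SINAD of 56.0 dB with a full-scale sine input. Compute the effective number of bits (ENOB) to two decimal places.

ENOB = (SINAD − 1.76) / 6.02 = (56.0 − 1.76)/6.02 = 9.010.

9.01 bits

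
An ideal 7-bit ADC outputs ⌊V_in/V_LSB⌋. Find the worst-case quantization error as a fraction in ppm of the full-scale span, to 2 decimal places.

Truncating → worst-case error = 1 LSB = V_FS/2^7, so 1e+06/128 = 7812.5 ppm of full scale.

7812.50 ppm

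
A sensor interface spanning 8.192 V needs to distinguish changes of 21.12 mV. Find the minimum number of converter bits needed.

9 bits

Number of steps required ≥ 8.192 V / 21.12 mV = 387.88.
Need 2^N ≥ 387.88; 2^8 = 256, 2^9 = 512.
Minimum N = 9.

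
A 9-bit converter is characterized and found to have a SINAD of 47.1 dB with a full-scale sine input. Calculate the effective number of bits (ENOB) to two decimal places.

7.53 bits

ENOB = (SINAD − 1.76) / 6.02 = (47.1 − 1.76)/6.02 = 7.532.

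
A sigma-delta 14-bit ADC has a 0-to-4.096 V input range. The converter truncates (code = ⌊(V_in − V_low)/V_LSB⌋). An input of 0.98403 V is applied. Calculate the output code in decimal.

With 16384 levels over 4.096 V, one step is 250.00 µV.
(0.98403 − 0) / 0.00025 = 3936.120 LSBs.
⌊·⌋(3936.120) = 3936.

code 3936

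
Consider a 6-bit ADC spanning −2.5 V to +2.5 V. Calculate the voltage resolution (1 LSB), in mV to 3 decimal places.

Full-scale span = 5 V.
LSB = 5 / 2^6 = 5 / 64 = 0.078125 V = 78.125 mV.

78.125 mV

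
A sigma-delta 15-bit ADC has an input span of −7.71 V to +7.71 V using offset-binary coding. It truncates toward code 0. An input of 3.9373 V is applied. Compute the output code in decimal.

LSB = 15.42 V / 32768 = 470.58 µV.
(V_in − V_low)/LSB = (3.9373 − (−7.71)) / 0.000470581 = 24750.890.
So the output code is 24750.

code 24750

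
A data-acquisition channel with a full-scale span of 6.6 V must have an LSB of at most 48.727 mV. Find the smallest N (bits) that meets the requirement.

Number of steps required ≥ 6.6 V / 48.727 mV = 135.45.
Need 2^N ≥ 135.45; 2^7 = 128, 2^8 = 256.
Minimum N = 8.

8 bits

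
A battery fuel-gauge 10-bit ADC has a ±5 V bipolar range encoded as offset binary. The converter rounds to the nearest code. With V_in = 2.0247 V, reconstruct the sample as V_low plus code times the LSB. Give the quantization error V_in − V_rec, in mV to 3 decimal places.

LSB = 10/2^10 = 9.766 mV.
(2.0247 − (−5))/0.00976562 = 719.3293; round gives code 719.
Reconstructed: 2.0214844 V.
Error = 2.0247 − 2.0214844 = 0.00321563 V = 3.216 mV.

3.216 mV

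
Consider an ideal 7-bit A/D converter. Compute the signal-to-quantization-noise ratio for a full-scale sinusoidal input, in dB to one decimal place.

43.9 dB

SNR ≈ 6.02·N + 1.76 dB = 6.02·7 + 1.76 = 43.90 dB.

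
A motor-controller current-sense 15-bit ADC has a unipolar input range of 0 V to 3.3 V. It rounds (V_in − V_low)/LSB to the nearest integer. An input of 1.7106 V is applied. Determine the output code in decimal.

code 16986

LSB = 3.3 V / 32768 = 100.71 µV.
Input sits at 16985.740 steps above V_low.
Round → code 16986.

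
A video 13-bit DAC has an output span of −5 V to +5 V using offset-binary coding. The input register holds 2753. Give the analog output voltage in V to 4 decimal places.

-1.6394 V

LSB = 10 V / 2^13 = 1.221 mV.
V_out = (−5) + 2753 × 0.0012207 V = -1.6394 V.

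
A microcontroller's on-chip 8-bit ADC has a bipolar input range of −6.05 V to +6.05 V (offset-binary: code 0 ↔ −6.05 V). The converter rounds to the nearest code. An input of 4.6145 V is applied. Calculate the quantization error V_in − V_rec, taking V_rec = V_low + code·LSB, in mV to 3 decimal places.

-17.531 mV

LSB = 12.1/2^8 = 47.266 mV.
Scaled input = 225.6291 LSBs, so code = 226.
Reconstructed: 4.6320312 V.
Difference: -0.0175313 V → -17.531 mV.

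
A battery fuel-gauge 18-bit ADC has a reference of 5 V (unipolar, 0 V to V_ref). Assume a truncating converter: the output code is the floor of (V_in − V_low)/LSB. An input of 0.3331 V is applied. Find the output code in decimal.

code 17464

LSB = 5 V / 262144 = 19.07 µV.
(0.3331 − 0) / 1.90735e-05 = 17464.033 LSBs.
Floor → code 17464.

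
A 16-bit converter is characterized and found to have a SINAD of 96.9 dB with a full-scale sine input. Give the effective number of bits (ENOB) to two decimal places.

15.80 bits

ENOB = (SINAD − 1.76) / 6.02 = (96.9 − 1.76)/6.02 = 15.804.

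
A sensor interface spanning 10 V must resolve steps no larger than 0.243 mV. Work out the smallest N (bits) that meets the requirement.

16 bits

Number of steps required ≥ 10 V / 0.243 mV = 41152.26.
Need 2^N ≥ 41152.26; 2^15 = 32768, 2^16 = 65536.
Minimum N = 16.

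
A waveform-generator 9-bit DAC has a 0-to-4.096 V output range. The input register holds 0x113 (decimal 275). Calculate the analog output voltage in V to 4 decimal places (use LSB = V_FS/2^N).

2.2000 V

LSB = 4.096 V / 2^9 = 8.000 mV.
Code 0x113 = 275 decimal.
V_out = 0 + 275 × 0.008 V = 2.2 V.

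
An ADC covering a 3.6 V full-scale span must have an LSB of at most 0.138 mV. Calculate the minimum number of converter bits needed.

15 bits

Number of steps required ≥ 3.6 V / 0.138 mV = 26086.96.
Need 2^N ≥ 26086.96; 2^14 = 16384, 2^15 = 32768.
Minimum N = 15.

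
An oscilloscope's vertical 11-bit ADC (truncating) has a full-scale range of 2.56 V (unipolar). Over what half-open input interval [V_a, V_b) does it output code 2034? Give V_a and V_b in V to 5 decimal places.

[2.54250 V, 2.54375 V)

LSB = 2.56/2^11 = 1.250 mV.
V_a = V_low + 2034·LSB = 2.5425 V; V_b = V_low + 2035·LSB = 2.54375 V.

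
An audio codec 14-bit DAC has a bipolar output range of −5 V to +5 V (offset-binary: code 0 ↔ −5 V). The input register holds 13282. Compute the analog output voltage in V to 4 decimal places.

LSB = 10 V / 2^14 = 0.610 mV.
V_out = (−5) + 13282 × 0.000610352 V = 3.10669 V.

3.1067 V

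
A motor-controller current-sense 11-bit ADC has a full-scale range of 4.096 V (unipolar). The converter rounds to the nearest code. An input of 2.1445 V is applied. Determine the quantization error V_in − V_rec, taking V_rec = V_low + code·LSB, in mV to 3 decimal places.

Step size: 4.096 V ÷ 2^11 = 2.000 mV.
(2.1445 − 0)/0.002 = 1072.2500; round gives code 1072.
Code 1072 maps back to 0 + 1072×0.002 V = 2.144 V.
Error = 2.1445 − 2.144 = 0.0005 V = 0.500 mV.

0.500 mV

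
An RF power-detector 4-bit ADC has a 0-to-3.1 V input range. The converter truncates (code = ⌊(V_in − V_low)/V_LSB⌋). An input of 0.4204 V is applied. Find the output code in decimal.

code 2

With 16 levels over 3.1 V, one step is 193.750 mV.
Input sits at 2.170 steps above V_low.
Floor → code 2.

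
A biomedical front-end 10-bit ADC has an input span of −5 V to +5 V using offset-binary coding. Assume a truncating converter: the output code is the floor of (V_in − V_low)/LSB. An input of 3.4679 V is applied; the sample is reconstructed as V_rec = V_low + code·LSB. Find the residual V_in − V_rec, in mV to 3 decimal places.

One LSB is 10 V / 1024 = 9.766 mV.
(V_in − V_low)/LSB = (3.4679 − (−5))/0.00976562 = 867.1130 → code 867 (floor).
V_rec = (−5) + 867·0.00976562 = 3.4667969 V.
V_in − V_rec = 0.00110312 V = 1.103 mV.

1.103 mV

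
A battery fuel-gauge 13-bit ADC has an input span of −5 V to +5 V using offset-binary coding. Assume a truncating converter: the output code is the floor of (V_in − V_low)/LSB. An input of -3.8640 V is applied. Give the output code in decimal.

LSB = 10 V / 8192 = 1.221 mV.
Input sits at 930.611 steps above V_low.
Floor → code 930.

code 930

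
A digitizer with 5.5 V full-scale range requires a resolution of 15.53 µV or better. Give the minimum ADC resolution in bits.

Number of steps required ≥ 5.5 V / 15.53 µV = 354153.25.
Need 2^N ≥ 354153.25; 2^18 = 262144, 2^19 = 524288.
Minimum N = 19.

19 bits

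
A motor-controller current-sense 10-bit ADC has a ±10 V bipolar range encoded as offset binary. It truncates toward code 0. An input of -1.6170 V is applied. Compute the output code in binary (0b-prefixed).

code 0b110101101 (decimal 429)

LSB = 20 V / 1024 = 19.531 mV.
Input sits at 429.210 steps above V_low.
Floor → code 429.
In binary (0b-prefixed): 0b110101101.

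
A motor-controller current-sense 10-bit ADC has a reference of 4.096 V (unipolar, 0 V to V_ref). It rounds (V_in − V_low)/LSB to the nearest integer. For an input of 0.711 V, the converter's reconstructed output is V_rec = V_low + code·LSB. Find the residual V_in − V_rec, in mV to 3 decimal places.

-1.000 mV

One LSB is 4.096 V / 1024 = 4.000 mV.
(0.711 − 0)/0.004 = 177.7500; round gives code 178.
V_rec = 0 + 178·0.004 = 0.712 V.
V_in − V_rec = -0.001 V = -1.000 mV.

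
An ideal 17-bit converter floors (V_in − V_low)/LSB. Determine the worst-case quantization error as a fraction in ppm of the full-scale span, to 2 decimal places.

Truncating → worst-case error = 1 LSB = V_FS/2^17, so 1e+06/131072 = 7.62939 ppm of full scale.

7.63 ppm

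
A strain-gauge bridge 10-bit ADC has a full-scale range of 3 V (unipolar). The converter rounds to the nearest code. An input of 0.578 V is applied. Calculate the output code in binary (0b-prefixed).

With 1024 levels over 3 V, one step is 2.930 mV.
(0.578 − 0) / 0.00292969 = 197.291 LSBs.
Round → code 197.
In binary (0b-prefixed): 0b11000101.

code 0b11000101 (decimal 197)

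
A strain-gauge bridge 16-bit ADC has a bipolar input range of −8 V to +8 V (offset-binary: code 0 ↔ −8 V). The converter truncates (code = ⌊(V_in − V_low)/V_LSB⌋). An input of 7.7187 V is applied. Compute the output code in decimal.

Full-scale span = 16 V; LSB = 16/2^16 = 244.14 µV.
Input sits at 64383.795 steps above V_low.
⌊·⌋(64383.795) = 64383.

code 64383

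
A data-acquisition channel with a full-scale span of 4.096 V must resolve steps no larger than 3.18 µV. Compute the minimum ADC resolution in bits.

21 bits

Number of steps required ≥ 4.096 V / 3.18 µV = 1288050.31.
Need 2^N ≥ 1288050.31; 2^20 = 1048576, 2^21 = 2097152.
Minimum N = 21.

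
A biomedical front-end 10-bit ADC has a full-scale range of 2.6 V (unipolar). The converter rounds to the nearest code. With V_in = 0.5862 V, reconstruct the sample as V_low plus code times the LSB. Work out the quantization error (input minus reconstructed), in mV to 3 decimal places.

-0.323 mV

LSB = 2.6/2^10 = 2.539 mV.
Scaled input = 230.8726 LSBs, so code = 231.
V_rec = 0 + 231·0.00253906 = 0.58652344 V.
Difference: -0.000323437 V → -0.323 mV.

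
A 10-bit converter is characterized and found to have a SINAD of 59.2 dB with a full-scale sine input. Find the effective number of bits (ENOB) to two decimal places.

9.54 bits

ENOB = (SINAD − 1.76) / 6.02 = (59.2 − 1.76)/6.02 = 9.542.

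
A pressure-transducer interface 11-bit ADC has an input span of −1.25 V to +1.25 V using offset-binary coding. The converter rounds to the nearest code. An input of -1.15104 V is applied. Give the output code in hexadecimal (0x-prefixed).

Full-scale span = 2.5 V; LSB = 2.5/2^11 = 1.221 mV.
Input sits at 81.068 steps above V_low.
round(81.068) = 81.
In hexadecimal (0x-prefixed): 0x51.

code 0x51 (decimal 81)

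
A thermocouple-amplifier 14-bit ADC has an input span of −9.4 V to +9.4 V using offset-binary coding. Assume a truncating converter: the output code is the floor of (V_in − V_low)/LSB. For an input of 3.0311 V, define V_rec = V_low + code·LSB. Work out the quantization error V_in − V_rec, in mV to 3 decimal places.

LSB = 18.8/2^14 = 1.147 mV.
(V_in − V_low)/LSB = (3.0311 − (−9.4))/0.00114746 = 10833.5714 → code 10833 (floor).
Code 10833 maps back to (−9.4) + 10833×0.00114746 V = 3.0304443 V.
V_in − V_rec = 0.000655664 V = 0.656 mV.

0.656 mV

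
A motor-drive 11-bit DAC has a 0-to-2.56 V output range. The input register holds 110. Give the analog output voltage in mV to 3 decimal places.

LSB = 2.56 V / 2^11 = 1.250 mV.
V_out = 0 + 110 × 0.00125 V = 0.1375 V.
= 137.500 mV.

137.500 mV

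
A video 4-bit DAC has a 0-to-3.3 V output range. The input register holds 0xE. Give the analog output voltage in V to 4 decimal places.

LSB = 3.3 V / 2^4 = 206.250 mV.
Code 0xE = 14 decimal.
V_out = 0 + 14 × 0.20625 V = 2.8875 V.

2.8875 V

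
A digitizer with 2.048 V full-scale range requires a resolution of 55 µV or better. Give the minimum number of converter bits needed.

16 bits

Number of steps required ≥ 2.048 V / 55 µV = 37236.36.
Need 2^N ≥ 37236.36; 2^15 = 32768, 2^16 = 65536.
Minimum N = 16.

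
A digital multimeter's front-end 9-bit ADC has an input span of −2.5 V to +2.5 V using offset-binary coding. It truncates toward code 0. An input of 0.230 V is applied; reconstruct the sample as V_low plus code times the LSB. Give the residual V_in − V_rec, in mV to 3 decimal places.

One LSB is 5 V / 512 = 9.766 mV.
(0.230 − (−2.5))/0.00976562 = 279.5520; ⌊·⌋ gives code 279.
Code 279 maps back to (−2.5) + 279×0.00976562 V = 0.22460938 V.
Error = 0.230 − 0.22460938 = 0.00539062 V = 5.391 mV.

5.391 mV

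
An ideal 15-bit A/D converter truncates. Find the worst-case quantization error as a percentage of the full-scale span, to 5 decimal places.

Truncating → worst-case error = 1 LSB = V_FS/2^15, so 100/32768 = 0.00305176 % of full scale.

0.00305 %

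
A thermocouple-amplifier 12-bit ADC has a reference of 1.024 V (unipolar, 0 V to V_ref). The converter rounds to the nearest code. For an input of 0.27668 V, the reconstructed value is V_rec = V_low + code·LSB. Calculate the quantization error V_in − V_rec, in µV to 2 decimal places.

-70.00 µV

LSB = 1.024/2^12 = 250.00 µV.
(0.27668 − 0)/0.00025 = 1106.7200; round gives code 1107.
Reconstructed: 0.27675 V.
Error = 0.27668 − 0.27675 = -7e-05 V = -70.00 µV.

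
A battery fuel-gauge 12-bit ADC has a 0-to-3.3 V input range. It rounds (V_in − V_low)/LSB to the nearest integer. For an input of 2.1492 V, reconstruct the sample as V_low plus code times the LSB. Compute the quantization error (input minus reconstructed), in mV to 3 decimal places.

LSB = 3.3/2^12 = 0.806 mV.
Scaled input = 2667.6131 LSBs, so code = 2668.
Code 2668 maps back to 0 + 2668×0.000805664 V = 2.1495117 V.
V_in − V_rec = -0.000311719 V = -0.312 mV.

-0.312 mV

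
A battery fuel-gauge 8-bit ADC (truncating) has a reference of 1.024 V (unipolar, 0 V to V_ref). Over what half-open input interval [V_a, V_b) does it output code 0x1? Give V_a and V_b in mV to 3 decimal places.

[4.000 mV, 8.000 mV)

LSB = 1.024/2^8 = 4.000 mV.
Code 0x1 = 1 decimal.
V_a = V_low + 1·LSB = 0.004 V; V_b = V_low + 2·LSB = 0.008 V.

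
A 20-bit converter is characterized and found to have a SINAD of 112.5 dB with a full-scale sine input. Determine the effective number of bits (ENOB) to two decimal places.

ENOB = (SINAD − 1.76) / 6.02 = (112.5 − 1.76)/6.02 = 18.395.

18.40 bits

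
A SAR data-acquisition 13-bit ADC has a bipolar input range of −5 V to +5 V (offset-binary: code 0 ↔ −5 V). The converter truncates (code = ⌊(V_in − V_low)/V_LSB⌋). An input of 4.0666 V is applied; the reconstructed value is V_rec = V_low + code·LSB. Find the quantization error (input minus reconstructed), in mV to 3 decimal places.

LSB = 10/2^13 = 1.221 mV.
(4.0666 − (−5))/0.0012207 = 7427.3587; ⌊·⌋ gives code 7427.
Reconstructed: 4.0661621 V.
Difference: 0.000437891 V → 0.438 mV.

0.438 mV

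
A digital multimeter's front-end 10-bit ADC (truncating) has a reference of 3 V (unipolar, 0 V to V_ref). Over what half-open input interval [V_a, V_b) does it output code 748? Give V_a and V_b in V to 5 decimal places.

LSB = 3/2^10 = 2.930 mV.
V_a = V_low + 748·LSB = 2.19141 V; V_b = V_low + 749·LSB = 2.19434 V.

[2.19141 V, 2.19434 V)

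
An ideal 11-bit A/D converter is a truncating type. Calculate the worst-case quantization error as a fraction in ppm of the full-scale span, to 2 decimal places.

488.28 ppm

Truncating → worst-case error = 1 LSB = V_FS/2^11, so 1e+06/2048 = 488.281 ppm of full scale.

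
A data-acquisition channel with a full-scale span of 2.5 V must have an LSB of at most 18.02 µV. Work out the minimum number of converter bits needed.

Number of steps required ≥ 2.5 V / 18.02 µV = 138734.74.
Need 2^N ≥ 138734.74; 2^17 = 131072, 2^18 = 262144.
Minimum N = 18.

18 bits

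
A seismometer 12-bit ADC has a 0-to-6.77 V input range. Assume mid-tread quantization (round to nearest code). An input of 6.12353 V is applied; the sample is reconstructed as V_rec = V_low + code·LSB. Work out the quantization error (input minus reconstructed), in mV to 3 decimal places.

-0.213 mV

Step size: 6.77 V ÷ 2^12 = 1.653 mV.
(6.12353 − 0)/0.00165283 = 3704.8713; round gives code 3705.
Code 3705 maps back to 0 + 3705×0.00165283 V = 6.1237427 V.
V_in − V_rec = -0.000212676 V = -0.213 mV.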